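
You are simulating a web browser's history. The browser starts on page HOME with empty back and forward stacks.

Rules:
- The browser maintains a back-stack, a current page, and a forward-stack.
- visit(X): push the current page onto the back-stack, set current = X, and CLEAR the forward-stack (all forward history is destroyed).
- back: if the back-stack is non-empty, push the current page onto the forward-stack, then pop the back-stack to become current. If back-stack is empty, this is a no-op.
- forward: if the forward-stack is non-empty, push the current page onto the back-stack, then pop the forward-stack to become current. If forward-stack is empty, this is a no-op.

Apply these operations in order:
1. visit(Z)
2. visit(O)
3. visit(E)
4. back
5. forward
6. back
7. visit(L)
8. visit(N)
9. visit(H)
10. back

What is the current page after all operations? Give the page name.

Answer: N

Derivation:
After 1 (visit(Z)): cur=Z back=1 fwd=0
After 2 (visit(O)): cur=O back=2 fwd=0
After 3 (visit(E)): cur=E back=3 fwd=0
After 4 (back): cur=O back=2 fwd=1
After 5 (forward): cur=E back=3 fwd=0
After 6 (back): cur=O back=2 fwd=1
After 7 (visit(L)): cur=L back=3 fwd=0
After 8 (visit(N)): cur=N back=4 fwd=0
After 9 (visit(H)): cur=H back=5 fwd=0
After 10 (back): cur=N back=4 fwd=1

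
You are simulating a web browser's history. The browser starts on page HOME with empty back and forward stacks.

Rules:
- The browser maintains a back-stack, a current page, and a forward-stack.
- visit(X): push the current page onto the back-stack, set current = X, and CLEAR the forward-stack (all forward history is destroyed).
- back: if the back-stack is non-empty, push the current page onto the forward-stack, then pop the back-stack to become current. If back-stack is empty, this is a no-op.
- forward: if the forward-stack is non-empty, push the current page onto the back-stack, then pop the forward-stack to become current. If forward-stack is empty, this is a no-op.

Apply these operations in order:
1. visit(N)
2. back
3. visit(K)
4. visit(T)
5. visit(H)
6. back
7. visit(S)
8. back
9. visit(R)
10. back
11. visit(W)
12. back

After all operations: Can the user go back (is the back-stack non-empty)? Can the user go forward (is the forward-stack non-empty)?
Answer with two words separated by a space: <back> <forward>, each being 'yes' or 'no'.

After 1 (visit(N)): cur=N back=1 fwd=0
After 2 (back): cur=HOME back=0 fwd=1
After 3 (visit(K)): cur=K back=1 fwd=0
After 4 (visit(T)): cur=T back=2 fwd=0
After 5 (visit(H)): cur=H back=3 fwd=0
After 6 (back): cur=T back=2 fwd=1
After 7 (visit(S)): cur=S back=3 fwd=0
After 8 (back): cur=T back=2 fwd=1
After 9 (visit(R)): cur=R back=3 fwd=0
After 10 (back): cur=T back=2 fwd=1
After 11 (visit(W)): cur=W back=3 fwd=0
After 12 (back): cur=T back=2 fwd=1

Answer: yes yes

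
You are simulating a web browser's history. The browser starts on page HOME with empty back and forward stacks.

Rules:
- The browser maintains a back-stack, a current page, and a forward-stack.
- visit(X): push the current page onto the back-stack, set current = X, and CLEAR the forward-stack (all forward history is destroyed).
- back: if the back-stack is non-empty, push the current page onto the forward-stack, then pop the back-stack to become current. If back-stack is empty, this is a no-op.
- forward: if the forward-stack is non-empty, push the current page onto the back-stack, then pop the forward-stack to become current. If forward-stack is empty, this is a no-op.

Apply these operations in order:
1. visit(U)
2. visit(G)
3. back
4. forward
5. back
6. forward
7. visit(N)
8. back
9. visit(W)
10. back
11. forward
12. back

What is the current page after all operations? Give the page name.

After 1 (visit(U)): cur=U back=1 fwd=0
After 2 (visit(G)): cur=G back=2 fwd=0
After 3 (back): cur=U back=1 fwd=1
After 4 (forward): cur=G back=2 fwd=0
After 5 (back): cur=U back=1 fwd=1
After 6 (forward): cur=G back=2 fwd=0
After 7 (visit(N)): cur=N back=3 fwd=0
After 8 (back): cur=G back=2 fwd=1
After 9 (visit(W)): cur=W back=3 fwd=0
After 10 (back): cur=G back=2 fwd=1
After 11 (forward): cur=W back=3 fwd=0
After 12 (back): cur=G back=2 fwd=1

Answer: G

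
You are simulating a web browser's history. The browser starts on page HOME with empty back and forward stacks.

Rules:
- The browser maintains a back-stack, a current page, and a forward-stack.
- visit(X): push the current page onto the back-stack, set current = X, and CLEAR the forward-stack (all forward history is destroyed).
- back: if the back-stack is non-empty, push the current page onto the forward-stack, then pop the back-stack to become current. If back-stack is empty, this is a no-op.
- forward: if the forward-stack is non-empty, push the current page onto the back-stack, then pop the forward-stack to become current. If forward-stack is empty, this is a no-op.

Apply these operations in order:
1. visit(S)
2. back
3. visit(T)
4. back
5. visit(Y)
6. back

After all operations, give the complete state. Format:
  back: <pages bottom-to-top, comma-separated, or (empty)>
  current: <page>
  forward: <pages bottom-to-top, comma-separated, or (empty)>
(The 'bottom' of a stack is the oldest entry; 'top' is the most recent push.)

After 1 (visit(S)): cur=S back=1 fwd=0
After 2 (back): cur=HOME back=0 fwd=1
After 3 (visit(T)): cur=T back=1 fwd=0
After 4 (back): cur=HOME back=0 fwd=1
After 5 (visit(Y)): cur=Y back=1 fwd=0
After 6 (back): cur=HOME back=0 fwd=1

Answer: back: (empty)
current: HOME
forward: Y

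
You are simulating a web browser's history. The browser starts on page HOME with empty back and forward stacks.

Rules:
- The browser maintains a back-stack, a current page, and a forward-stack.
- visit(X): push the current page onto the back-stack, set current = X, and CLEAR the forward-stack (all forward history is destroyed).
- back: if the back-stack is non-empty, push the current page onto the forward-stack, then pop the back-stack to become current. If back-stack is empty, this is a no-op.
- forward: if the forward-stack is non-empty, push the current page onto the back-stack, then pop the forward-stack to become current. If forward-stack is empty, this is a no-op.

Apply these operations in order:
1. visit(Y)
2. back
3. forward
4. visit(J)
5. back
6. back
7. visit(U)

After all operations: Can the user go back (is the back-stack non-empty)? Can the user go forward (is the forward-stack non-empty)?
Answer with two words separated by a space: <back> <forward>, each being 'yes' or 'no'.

Answer: yes no

Derivation:
After 1 (visit(Y)): cur=Y back=1 fwd=0
After 2 (back): cur=HOME back=0 fwd=1
After 3 (forward): cur=Y back=1 fwd=0
After 4 (visit(J)): cur=J back=2 fwd=0
After 5 (back): cur=Y back=1 fwd=1
After 6 (back): cur=HOME back=0 fwd=2
After 7 (visit(U)): cur=U back=1 fwd=0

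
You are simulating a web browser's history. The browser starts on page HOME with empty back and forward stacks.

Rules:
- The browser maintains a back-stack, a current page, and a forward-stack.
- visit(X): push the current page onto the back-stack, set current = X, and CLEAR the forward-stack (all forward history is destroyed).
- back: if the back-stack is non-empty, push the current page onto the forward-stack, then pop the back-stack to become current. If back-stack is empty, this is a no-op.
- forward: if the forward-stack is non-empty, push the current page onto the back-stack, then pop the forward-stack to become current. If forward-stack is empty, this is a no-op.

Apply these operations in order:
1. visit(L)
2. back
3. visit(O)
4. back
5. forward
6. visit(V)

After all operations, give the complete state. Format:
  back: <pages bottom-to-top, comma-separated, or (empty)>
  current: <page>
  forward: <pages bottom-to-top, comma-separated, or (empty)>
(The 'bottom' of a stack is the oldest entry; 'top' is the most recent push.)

After 1 (visit(L)): cur=L back=1 fwd=0
After 2 (back): cur=HOME back=0 fwd=1
After 3 (visit(O)): cur=O back=1 fwd=0
After 4 (back): cur=HOME back=0 fwd=1
After 5 (forward): cur=O back=1 fwd=0
After 6 (visit(V)): cur=V back=2 fwd=0

Answer: back: HOME,O
current: V
forward: (empty)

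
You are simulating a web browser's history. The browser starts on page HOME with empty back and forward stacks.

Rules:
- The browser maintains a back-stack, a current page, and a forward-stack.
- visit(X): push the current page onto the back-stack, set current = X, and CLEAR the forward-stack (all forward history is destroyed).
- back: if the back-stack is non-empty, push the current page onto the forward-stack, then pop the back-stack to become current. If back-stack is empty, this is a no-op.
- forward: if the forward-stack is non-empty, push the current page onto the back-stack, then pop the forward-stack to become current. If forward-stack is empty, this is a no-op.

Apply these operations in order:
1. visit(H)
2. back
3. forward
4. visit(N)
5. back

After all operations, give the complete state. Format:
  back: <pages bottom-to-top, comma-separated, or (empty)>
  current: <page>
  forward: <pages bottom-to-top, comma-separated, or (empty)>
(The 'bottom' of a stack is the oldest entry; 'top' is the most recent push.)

Answer: back: HOME
current: H
forward: N

Derivation:
After 1 (visit(H)): cur=H back=1 fwd=0
After 2 (back): cur=HOME back=0 fwd=1
After 3 (forward): cur=H back=1 fwd=0
After 4 (visit(N)): cur=N back=2 fwd=0
After 5 (back): cur=H back=1 fwd=1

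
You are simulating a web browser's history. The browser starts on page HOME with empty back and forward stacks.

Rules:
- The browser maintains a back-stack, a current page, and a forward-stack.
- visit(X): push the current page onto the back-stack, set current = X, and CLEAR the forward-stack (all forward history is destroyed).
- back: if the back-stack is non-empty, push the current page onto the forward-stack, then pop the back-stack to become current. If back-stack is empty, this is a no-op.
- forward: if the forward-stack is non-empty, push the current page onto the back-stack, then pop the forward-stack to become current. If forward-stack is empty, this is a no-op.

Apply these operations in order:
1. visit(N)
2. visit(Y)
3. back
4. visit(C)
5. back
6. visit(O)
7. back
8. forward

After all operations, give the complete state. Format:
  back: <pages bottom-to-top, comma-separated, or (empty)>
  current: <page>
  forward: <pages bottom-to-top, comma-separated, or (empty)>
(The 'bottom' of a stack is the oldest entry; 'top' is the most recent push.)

Answer: back: HOME,N
current: O
forward: (empty)

Derivation:
After 1 (visit(N)): cur=N back=1 fwd=0
After 2 (visit(Y)): cur=Y back=2 fwd=0
After 3 (back): cur=N back=1 fwd=1
After 4 (visit(C)): cur=C back=2 fwd=0
After 5 (back): cur=N back=1 fwd=1
After 6 (visit(O)): cur=O back=2 fwd=0
After 7 (back): cur=N back=1 fwd=1
After 8 (forward): cur=O back=2 fwd=0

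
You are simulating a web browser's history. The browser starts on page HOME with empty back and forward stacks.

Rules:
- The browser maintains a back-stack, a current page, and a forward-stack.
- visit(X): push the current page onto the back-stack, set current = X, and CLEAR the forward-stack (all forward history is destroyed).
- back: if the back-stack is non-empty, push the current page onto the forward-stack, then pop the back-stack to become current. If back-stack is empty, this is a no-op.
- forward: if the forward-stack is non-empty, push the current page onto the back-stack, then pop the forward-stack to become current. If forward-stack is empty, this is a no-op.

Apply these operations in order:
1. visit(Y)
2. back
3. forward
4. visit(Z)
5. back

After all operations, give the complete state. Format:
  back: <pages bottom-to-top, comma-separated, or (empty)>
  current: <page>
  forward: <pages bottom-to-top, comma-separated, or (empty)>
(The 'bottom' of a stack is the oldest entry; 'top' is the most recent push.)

After 1 (visit(Y)): cur=Y back=1 fwd=0
After 2 (back): cur=HOME back=0 fwd=1
After 3 (forward): cur=Y back=1 fwd=0
After 4 (visit(Z)): cur=Z back=2 fwd=0
After 5 (back): cur=Y back=1 fwd=1

Answer: back: HOME
current: Y
forward: Z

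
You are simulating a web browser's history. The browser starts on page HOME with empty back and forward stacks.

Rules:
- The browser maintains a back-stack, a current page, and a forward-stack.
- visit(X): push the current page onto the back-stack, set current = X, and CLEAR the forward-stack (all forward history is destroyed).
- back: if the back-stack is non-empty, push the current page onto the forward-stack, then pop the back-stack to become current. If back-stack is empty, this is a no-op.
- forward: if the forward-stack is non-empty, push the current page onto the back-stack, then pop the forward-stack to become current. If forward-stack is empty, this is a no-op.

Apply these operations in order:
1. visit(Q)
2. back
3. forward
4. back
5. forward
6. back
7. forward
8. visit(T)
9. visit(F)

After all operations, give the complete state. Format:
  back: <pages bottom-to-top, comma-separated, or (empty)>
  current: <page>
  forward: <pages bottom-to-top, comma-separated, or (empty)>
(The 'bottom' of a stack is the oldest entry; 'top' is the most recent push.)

Answer: back: HOME,Q,T
current: F
forward: (empty)

Derivation:
After 1 (visit(Q)): cur=Q back=1 fwd=0
After 2 (back): cur=HOME back=0 fwd=1
After 3 (forward): cur=Q back=1 fwd=0
After 4 (back): cur=HOME back=0 fwd=1
After 5 (forward): cur=Q back=1 fwd=0
After 6 (back): cur=HOME back=0 fwd=1
After 7 (forward): cur=Q back=1 fwd=0
After 8 (visit(T)): cur=T back=2 fwd=0
After 9 (visit(F)): cur=F back=3 fwd=0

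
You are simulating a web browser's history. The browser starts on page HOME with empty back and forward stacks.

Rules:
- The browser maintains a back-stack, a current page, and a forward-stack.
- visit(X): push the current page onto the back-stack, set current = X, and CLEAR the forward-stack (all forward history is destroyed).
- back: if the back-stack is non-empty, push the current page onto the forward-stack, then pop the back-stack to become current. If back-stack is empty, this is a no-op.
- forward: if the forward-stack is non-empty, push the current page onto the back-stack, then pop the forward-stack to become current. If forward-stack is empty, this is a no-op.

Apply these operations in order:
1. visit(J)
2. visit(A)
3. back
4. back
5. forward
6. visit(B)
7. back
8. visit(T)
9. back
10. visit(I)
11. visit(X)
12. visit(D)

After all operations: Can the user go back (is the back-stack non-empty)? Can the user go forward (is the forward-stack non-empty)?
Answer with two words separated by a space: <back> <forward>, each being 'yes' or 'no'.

Answer: yes no

Derivation:
After 1 (visit(J)): cur=J back=1 fwd=0
After 2 (visit(A)): cur=A back=2 fwd=0
After 3 (back): cur=J back=1 fwd=1
After 4 (back): cur=HOME back=0 fwd=2
After 5 (forward): cur=J back=1 fwd=1
After 6 (visit(B)): cur=B back=2 fwd=0
After 7 (back): cur=J back=1 fwd=1
After 8 (visit(T)): cur=T back=2 fwd=0
After 9 (back): cur=J back=1 fwd=1
After 10 (visit(I)): cur=I back=2 fwd=0
After 11 (visit(X)): cur=X back=3 fwd=0
After 12 (visit(D)): cur=D back=4 fwd=0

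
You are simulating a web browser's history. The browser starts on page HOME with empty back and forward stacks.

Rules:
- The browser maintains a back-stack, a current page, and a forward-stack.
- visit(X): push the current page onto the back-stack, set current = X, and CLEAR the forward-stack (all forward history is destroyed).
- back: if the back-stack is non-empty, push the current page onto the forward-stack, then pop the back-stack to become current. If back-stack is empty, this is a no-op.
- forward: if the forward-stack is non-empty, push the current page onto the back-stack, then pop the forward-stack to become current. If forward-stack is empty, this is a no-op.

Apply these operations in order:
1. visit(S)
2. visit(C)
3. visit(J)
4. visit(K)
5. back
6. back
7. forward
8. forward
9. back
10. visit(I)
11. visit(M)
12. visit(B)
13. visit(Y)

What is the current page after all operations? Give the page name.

After 1 (visit(S)): cur=S back=1 fwd=0
After 2 (visit(C)): cur=C back=2 fwd=0
After 3 (visit(J)): cur=J back=3 fwd=0
After 4 (visit(K)): cur=K back=4 fwd=0
After 5 (back): cur=J back=3 fwd=1
After 6 (back): cur=C back=2 fwd=2
After 7 (forward): cur=J back=3 fwd=1
After 8 (forward): cur=K back=4 fwd=0
After 9 (back): cur=J back=3 fwd=1
After 10 (visit(I)): cur=I back=4 fwd=0
After 11 (visit(M)): cur=M back=5 fwd=0
After 12 (visit(B)): cur=B back=6 fwd=0
After 13 (visit(Y)): cur=Y back=7 fwd=0

Answer: Y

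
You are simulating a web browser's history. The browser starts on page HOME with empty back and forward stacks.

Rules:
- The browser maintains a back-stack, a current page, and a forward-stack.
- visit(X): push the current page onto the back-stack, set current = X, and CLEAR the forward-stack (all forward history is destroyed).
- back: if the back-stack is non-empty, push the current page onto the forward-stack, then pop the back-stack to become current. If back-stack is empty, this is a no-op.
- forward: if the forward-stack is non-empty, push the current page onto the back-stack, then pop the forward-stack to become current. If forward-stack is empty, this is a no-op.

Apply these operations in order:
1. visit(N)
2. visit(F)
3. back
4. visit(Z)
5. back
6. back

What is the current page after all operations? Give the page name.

Answer: HOME

Derivation:
After 1 (visit(N)): cur=N back=1 fwd=0
After 2 (visit(F)): cur=F back=2 fwd=0
After 3 (back): cur=N back=1 fwd=1
After 4 (visit(Z)): cur=Z back=2 fwd=0
After 5 (back): cur=N back=1 fwd=1
After 6 (back): cur=HOME back=0 fwd=2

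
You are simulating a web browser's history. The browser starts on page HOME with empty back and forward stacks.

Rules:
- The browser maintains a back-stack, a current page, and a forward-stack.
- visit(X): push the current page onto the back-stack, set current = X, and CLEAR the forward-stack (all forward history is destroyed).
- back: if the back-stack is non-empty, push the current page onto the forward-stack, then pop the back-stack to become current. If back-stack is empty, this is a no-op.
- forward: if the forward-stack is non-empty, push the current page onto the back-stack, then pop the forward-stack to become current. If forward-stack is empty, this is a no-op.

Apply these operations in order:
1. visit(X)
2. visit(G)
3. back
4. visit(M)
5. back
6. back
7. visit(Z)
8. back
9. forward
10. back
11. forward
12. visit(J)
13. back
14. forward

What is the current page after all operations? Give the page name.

Answer: J

Derivation:
After 1 (visit(X)): cur=X back=1 fwd=0
After 2 (visit(G)): cur=G back=2 fwd=0
After 3 (back): cur=X back=1 fwd=1
After 4 (visit(M)): cur=M back=2 fwd=0
After 5 (back): cur=X back=1 fwd=1
After 6 (back): cur=HOME back=0 fwd=2
After 7 (visit(Z)): cur=Z back=1 fwd=0
After 8 (back): cur=HOME back=0 fwd=1
After 9 (forward): cur=Z back=1 fwd=0
After 10 (back): cur=HOME back=0 fwd=1
After 11 (forward): cur=Z back=1 fwd=0
After 12 (visit(J)): cur=J back=2 fwd=0
After 13 (back): cur=Z back=1 fwd=1
After 14 (forward): cur=J back=2 fwd=0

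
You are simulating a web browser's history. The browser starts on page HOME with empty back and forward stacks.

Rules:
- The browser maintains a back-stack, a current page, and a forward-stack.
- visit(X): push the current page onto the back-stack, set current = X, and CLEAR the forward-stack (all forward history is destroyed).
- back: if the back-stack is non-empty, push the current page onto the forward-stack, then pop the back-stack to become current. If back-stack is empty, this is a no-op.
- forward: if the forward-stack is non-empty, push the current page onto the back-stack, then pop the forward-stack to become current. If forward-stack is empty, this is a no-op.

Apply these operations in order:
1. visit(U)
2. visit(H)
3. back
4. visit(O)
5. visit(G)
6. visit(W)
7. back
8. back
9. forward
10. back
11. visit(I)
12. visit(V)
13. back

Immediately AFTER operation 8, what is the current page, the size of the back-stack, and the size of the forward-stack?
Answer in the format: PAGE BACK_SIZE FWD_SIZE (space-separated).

After 1 (visit(U)): cur=U back=1 fwd=0
After 2 (visit(H)): cur=H back=2 fwd=0
After 3 (back): cur=U back=1 fwd=1
After 4 (visit(O)): cur=O back=2 fwd=0
After 5 (visit(G)): cur=G back=3 fwd=0
After 6 (visit(W)): cur=W back=4 fwd=0
After 7 (back): cur=G back=3 fwd=1
After 8 (back): cur=O back=2 fwd=2

O 2 2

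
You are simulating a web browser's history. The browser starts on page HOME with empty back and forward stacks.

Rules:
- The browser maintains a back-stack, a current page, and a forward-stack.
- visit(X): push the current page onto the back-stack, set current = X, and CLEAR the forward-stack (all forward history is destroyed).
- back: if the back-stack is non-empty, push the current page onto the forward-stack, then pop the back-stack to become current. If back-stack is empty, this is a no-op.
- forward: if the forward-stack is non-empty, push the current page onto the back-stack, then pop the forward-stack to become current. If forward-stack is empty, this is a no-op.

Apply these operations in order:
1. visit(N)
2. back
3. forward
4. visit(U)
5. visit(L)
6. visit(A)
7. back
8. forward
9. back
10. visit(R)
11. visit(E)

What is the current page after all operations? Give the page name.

Answer: E

Derivation:
After 1 (visit(N)): cur=N back=1 fwd=0
After 2 (back): cur=HOME back=0 fwd=1
After 3 (forward): cur=N back=1 fwd=0
After 4 (visit(U)): cur=U back=2 fwd=0
After 5 (visit(L)): cur=L back=3 fwd=0
After 6 (visit(A)): cur=A back=4 fwd=0
After 7 (back): cur=L back=3 fwd=1
After 8 (forward): cur=A back=4 fwd=0
After 9 (back): cur=L back=3 fwd=1
After 10 (visit(R)): cur=R back=4 fwd=0
After 11 (visit(E)): cur=E back=5 fwd=0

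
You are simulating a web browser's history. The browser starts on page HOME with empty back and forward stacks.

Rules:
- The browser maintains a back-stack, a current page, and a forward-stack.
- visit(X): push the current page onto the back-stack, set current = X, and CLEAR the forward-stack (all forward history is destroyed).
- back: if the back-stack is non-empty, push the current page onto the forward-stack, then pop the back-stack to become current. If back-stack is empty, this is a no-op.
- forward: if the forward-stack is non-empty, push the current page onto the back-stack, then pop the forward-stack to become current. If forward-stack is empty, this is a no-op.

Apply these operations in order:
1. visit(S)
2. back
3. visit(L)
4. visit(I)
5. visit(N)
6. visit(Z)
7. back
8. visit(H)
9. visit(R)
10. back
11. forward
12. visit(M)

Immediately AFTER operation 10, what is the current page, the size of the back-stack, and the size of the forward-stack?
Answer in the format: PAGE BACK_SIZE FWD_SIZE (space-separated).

After 1 (visit(S)): cur=S back=1 fwd=0
After 2 (back): cur=HOME back=0 fwd=1
After 3 (visit(L)): cur=L back=1 fwd=0
After 4 (visit(I)): cur=I back=2 fwd=0
After 5 (visit(N)): cur=N back=3 fwd=0
After 6 (visit(Z)): cur=Z back=4 fwd=0
After 7 (back): cur=N back=3 fwd=1
After 8 (visit(H)): cur=H back=4 fwd=0
After 9 (visit(R)): cur=R back=5 fwd=0
After 10 (back): cur=H back=4 fwd=1

H 4 1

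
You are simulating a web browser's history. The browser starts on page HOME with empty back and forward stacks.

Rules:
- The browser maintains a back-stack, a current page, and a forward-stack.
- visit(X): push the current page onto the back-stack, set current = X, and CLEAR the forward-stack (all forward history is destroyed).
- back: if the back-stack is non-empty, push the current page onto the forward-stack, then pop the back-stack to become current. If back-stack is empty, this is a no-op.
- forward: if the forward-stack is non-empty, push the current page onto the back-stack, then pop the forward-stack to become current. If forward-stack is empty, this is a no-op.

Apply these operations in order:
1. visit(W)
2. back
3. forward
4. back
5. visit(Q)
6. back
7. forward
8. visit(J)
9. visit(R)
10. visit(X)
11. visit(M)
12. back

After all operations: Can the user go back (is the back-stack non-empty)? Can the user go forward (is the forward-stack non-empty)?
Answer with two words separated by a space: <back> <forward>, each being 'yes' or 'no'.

Answer: yes yes

Derivation:
After 1 (visit(W)): cur=W back=1 fwd=0
After 2 (back): cur=HOME back=0 fwd=1
After 3 (forward): cur=W back=1 fwd=0
After 4 (back): cur=HOME back=0 fwd=1
After 5 (visit(Q)): cur=Q back=1 fwd=0
After 6 (back): cur=HOME back=0 fwd=1
After 7 (forward): cur=Q back=1 fwd=0
After 8 (visit(J)): cur=J back=2 fwd=0
After 9 (visit(R)): cur=R back=3 fwd=0
After 10 (visit(X)): cur=X back=4 fwd=0
After 11 (visit(M)): cur=M back=5 fwd=0
After 12 (back): cur=X back=4 fwd=1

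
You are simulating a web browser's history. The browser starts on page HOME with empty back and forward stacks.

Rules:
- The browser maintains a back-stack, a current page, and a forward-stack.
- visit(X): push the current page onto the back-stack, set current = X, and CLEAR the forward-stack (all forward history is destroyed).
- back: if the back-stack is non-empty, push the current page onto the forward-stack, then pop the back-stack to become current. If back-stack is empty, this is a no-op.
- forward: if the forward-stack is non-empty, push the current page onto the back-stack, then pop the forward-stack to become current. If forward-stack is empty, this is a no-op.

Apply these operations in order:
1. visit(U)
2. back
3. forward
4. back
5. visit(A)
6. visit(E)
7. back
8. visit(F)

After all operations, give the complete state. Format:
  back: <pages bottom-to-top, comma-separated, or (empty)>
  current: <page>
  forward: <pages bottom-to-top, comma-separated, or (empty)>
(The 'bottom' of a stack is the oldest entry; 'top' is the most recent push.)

Answer: back: HOME,A
current: F
forward: (empty)

Derivation:
After 1 (visit(U)): cur=U back=1 fwd=0
After 2 (back): cur=HOME back=0 fwd=1
After 3 (forward): cur=U back=1 fwd=0
After 4 (back): cur=HOME back=0 fwd=1
After 5 (visit(A)): cur=A back=1 fwd=0
After 6 (visit(E)): cur=E back=2 fwd=0
After 7 (back): cur=A back=1 fwd=1
After 8 (visit(F)): cur=F back=2 fwd=0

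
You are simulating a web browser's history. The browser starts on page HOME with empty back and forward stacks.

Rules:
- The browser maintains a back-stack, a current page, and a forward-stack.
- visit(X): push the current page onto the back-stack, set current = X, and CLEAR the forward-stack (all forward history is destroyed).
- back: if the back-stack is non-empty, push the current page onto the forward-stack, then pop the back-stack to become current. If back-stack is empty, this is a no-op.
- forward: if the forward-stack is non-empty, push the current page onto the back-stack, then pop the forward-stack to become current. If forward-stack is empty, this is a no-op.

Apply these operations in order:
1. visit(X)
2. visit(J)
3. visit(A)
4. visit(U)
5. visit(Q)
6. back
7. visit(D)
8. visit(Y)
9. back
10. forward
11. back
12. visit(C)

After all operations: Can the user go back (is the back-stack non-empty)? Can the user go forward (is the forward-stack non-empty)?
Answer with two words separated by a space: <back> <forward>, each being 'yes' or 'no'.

After 1 (visit(X)): cur=X back=1 fwd=0
After 2 (visit(J)): cur=J back=2 fwd=0
After 3 (visit(A)): cur=A back=3 fwd=0
After 4 (visit(U)): cur=U back=4 fwd=0
After 5 (visit(Q)): cur=Q back=5 fwd=0
After 6 (back): cur=U back=4 fwd=1
After 7 (visit(D)): cur=D back=5 fwd=0
After 8 (visit(Y)): cur=Y back=6 fwd=0
After 9 (back): cur=D back=5 fwd=1
After 10 (forward): cur=Y back=6 fwd=0
After 11 (back): cur=D back=5 fwd=1
After 12 (visit(C)): cur=C back=6 fwd=0

Answer: yes no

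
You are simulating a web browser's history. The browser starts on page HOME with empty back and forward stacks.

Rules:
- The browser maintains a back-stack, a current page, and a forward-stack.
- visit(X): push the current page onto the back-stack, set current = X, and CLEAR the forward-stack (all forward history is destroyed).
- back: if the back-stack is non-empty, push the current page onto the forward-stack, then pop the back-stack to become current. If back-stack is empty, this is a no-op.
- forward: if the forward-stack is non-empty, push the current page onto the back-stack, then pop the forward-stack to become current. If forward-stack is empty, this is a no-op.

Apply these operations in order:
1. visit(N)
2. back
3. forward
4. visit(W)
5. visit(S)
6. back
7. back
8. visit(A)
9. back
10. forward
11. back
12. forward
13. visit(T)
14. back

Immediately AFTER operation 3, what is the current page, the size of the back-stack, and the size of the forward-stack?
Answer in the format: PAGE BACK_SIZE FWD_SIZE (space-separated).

After 1 (visit(N)): cur=N back=1 fwd=0
After 2 (back): cur=HOME back=0 fwd=1
After 3 (forward): cur=N back=1 fwd=0

N 1 0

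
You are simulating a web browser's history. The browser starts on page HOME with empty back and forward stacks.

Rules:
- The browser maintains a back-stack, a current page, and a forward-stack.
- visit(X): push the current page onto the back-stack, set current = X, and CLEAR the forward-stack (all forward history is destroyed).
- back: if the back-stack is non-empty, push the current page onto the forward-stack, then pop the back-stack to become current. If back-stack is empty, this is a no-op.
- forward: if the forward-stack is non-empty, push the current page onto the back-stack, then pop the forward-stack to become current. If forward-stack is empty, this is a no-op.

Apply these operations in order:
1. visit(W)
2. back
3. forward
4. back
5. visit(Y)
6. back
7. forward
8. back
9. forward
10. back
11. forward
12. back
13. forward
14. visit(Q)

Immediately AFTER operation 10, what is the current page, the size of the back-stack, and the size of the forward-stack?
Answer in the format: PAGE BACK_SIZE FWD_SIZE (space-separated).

After 1 (visit(W)): cur=W back=1 fwd=0
After 2 (back): cur=HOME back=0 fwd=1
After 3 (forward): cur=W back=1 fwd=0
After 4 (back): cur=HOME back=0 fwd=1
After 5 (visit(Y)): cur=Y back=1 fwd=0
After 6 (back): cur=HOME back=0 fwd=1
After 7 (forward): cur=Y back=1 fwd=0
After 8 (back): cur=HOME back=0 fwd=1
After 9 (forward): cur=Y back=1 fwd=0
After 10 (back): cur=HOME back=0 fwd=1

HOME 0 1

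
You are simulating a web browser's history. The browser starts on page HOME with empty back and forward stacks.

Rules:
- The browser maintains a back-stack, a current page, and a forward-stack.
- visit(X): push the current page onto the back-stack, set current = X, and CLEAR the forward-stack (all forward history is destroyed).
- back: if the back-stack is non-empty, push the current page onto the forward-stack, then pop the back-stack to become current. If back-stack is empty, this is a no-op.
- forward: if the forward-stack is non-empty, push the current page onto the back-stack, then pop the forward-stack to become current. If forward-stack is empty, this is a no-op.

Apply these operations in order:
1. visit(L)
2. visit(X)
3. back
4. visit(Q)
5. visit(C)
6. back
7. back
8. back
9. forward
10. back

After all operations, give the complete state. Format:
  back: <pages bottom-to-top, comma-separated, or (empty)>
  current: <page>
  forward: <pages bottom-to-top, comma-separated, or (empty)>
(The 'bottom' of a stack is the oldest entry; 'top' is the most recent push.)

After 1 (visit(L)): cur=L back=1 fwd=0
After 2 (visit(X)): cur=X back=2 fwd=0
After 3 (back): cur=L back=1 fwd=1
After 4 (visit(Q)): cur=Q back=2 fwd=0
After 5 (visit(C)): cur=C back=3 fwd=0
After 6 (back): cur=Q back=2 fwd=1
After 7 (back): cur=L back=1 fwd=2
After 8 (back): cur=HOME back=0 fwd=3
After 9 (forward): cur=L back=1 fwd=2
After 10 (back): cur=HOME back=0 fwd=3

Answer: back: (empty)
current: HOME
forward: C,Q,L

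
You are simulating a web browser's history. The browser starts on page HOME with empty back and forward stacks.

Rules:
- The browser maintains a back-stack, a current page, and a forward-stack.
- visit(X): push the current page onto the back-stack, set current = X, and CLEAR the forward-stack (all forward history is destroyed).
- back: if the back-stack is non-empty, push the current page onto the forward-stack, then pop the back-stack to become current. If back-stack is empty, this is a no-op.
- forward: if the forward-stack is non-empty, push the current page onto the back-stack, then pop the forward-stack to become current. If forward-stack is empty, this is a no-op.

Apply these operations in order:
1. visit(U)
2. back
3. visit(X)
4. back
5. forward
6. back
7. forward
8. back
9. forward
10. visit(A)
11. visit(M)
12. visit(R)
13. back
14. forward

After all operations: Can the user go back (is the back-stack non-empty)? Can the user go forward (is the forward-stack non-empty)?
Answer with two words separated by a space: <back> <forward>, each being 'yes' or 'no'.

Answer: yes no

Derivation:
After 1 (visit(U)): cur=U back=1 fwd=0
After 2 (back): cur=HOME back=0 fwd=1
After 3 (visit(X)): cur=X back=1 fwd=0
After 4 (back): cur=HOME back=0 fwd=1
After 5 (forward): cur=X back=1 fwd=0
After 6 (back): cur=HOME back=0 fwd=1
After 7 (forward): cur=X back=1 fwd=0
After 8 (back): cur=HOME back=0 fwd=1
After 9 (forward): cur=X back=1 fwd=0
After 10 (visit(A)): cur=A back=2 fwd=0
After 11 (visit(M)): cur=M back=3 fwd=0
After 12 (visit(R)): cur=R back=4 fwd=0
After 13 (back): cur=M back=3 fwd=1
After 14 (forward): cur=R back=4 fwd=0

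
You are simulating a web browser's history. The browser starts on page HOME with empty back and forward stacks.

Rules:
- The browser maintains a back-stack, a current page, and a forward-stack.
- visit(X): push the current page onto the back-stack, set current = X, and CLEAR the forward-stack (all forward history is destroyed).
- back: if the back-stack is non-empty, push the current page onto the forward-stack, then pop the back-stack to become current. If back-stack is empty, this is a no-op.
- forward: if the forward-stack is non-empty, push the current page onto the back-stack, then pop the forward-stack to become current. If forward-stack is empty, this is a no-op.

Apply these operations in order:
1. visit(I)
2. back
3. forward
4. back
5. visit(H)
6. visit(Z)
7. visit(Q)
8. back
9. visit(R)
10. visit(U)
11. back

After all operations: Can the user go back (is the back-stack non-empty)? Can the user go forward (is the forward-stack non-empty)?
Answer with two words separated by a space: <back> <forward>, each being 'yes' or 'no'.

After 1 (visit(I)): cur=I back=1 fwd=0
After 2 (back): cur=HOME back=0 fwd=1
After 3 (forward): cur=I back=1 fwd=0
After 4 (back): cur=HOME back=0 fwd=1
After 5 (visit(H)): cur=H back=1 fwd=0
After 6 (visit(Z)): cur=Z back=2 fwd=0
After 7 (visit(Q)): cur=Q back=3 fwd=0
After 8 (back): cur=Z back=2 fwd=1
After 9 (visit(R)): cur=R back=3 fwd=0
After 10 (visit(U)): cur=U back=4 fwd=0
After 11 (back): cur=R back=3 fwd=1

Answer: yes yes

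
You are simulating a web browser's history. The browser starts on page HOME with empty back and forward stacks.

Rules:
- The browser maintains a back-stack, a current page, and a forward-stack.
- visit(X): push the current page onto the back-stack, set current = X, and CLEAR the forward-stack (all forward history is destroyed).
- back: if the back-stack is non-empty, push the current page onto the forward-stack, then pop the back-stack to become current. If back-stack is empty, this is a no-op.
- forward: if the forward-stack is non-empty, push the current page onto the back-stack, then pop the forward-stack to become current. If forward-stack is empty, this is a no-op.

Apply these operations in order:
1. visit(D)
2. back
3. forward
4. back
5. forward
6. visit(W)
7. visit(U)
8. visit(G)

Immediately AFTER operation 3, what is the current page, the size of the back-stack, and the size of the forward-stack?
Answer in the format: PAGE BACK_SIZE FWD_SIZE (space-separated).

After 1 (visit(D)): cur=D back=1 fwd=0
After 2 (back): cur=HOME back=0 fwd=1
After 3 (forward): cur=D back=1 fwd=0

D 1 0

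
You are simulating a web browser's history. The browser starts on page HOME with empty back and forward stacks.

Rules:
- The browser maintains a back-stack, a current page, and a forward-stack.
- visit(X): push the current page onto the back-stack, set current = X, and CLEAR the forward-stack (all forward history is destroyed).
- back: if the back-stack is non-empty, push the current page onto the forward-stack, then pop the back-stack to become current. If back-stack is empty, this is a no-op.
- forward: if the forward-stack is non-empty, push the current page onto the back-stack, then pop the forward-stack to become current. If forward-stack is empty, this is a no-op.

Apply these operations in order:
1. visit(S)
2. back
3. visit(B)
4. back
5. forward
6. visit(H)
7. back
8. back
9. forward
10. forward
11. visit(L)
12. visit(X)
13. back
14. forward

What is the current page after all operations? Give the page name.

Answer: X

Derivation:
After 1 (visit(S)): cur=S back=1 fwd=0
After 2 (back): cur=HOME back=0 fwd=1
After 3 (visit(B)): cur=B back=1 fwd=0
After 4 (back): cur=HOME back=0 fwd=1
After 5 (forward): cur=B back=1 fwd=0
After 6 (visit(H)): cur=H back=2 fwd=0
After 7 (back): cur=B back=1 fwd=1
After 8 (back): cur=HOME back=0 fwd=2
After 9 (forward): cur=B back=1 fwd=1
After 10 (forward): cur=H back=2 fwd=0
After 11 (visit(L)): cur=L back=3 fwd=0
After 12 (visit(X)): cur=X back=4 fwd=0
After 13 (back): cur=L back=3 fwd=1
After 14 (forward): cur=X back=4 fwd=0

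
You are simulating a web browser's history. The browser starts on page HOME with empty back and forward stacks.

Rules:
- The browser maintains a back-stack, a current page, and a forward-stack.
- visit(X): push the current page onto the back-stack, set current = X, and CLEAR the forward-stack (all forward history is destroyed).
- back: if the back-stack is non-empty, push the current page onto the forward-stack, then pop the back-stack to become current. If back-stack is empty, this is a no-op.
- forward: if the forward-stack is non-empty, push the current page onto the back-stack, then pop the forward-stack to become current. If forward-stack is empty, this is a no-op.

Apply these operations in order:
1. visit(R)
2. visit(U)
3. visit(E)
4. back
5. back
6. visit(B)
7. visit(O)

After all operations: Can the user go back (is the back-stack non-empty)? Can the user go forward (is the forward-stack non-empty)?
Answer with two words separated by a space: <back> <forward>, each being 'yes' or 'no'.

After 1 (visit(R)): cur=R back=1 fwd=0
After 2 (visit(U)): cur=U back=2 fwd=0
After 3 (visit(E)): cur=E back=3 fwd=0
After 4 (back): cur=U back=2 fwd=1
After 5 (back): cur=R back=1 fwd=2
After 6 (visit(B)): cur=B back=2 fwd=0
After 7 (visit(O)): cur=O back=3 fwd=0

Answer: yes no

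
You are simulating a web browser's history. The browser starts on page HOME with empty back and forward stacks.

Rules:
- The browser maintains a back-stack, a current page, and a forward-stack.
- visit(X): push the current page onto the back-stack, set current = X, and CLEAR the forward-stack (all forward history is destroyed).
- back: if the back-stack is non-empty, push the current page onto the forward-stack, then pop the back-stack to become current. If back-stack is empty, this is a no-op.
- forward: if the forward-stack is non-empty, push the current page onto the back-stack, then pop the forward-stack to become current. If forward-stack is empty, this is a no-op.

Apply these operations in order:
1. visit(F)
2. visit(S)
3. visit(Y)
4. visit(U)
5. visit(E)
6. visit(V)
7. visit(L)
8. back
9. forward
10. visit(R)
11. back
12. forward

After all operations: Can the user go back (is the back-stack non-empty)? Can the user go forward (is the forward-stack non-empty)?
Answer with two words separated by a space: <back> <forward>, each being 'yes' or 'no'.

Answer: yes no

Derivation:
After 1 (visit(F)): cur=F back=1 fwd=0
After 2 (visit(S)): cur=S back=2 fwd=0
After 3 (visit(Y)): cur=Y back=3 fwd=0
After 4 (visit(U)): cur=U back=4 fwd=0
After 5 (visit(E)): cur=E back=5 fwd=0
After 6 (visit(V)): cur=V back=6 fwd=0
After 7 (visit(L)): cur=L back=7 fwd=0
After 8 (back): cur=V back=6 fwd=1
After 9 (forward): cur=L back=7 fwd=0
After 10 (visit(R)): cur=R back=8 fwd=0
After 11 (back): cur=L back=7 fwd=1
After 12 (forward): cur=R back=8 fwd=0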